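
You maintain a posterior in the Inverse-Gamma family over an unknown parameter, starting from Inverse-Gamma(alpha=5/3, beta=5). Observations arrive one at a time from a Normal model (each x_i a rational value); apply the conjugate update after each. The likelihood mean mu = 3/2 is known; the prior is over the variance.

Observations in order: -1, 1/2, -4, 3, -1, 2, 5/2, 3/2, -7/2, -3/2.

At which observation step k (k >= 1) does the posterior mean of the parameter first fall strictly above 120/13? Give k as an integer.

k = 3

obs 1: x=-1 → posterior Inverse-Gamma(13/6, 65/8)
obs 2: x=1/2 → posterior Inverse-Gamma(8/3, 69/8)
obs 3: x=-4 → posterior Inverse-Gamma(19/6, 95/4)
obs 4: x=3 → posterior Inverse-Gamma(11/3, 199/8)
obs 5: x=-1 → posterior Inverse-Gamma(25/6, 28)
obs 6: x=2 → posterior Inverse-Gamma(14/3, 225/8)
obs 7: x=5/2 → posterior Inverse-Gamma(31/6, 229/8)
obs 8: x=3/2 → posterior Inverse-Gamma(17/3, 229/8)
obs 9: x=-7/2 → posterior Inverse-Gamma(37/6, 329/8)
obs 10: x=-3/2 → posterior Inverse-Gamma(20/3, 365/8)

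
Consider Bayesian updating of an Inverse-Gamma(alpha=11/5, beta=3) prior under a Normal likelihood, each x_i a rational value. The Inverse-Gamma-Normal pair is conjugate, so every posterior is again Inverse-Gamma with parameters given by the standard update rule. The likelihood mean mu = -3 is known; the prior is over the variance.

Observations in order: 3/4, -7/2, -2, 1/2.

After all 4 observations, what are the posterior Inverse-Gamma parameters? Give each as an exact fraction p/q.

obs 1: x=3/4 → posterior Inverse-Gamma(27/10, 321/32)
obs 2: x=-7/2 → posterior Inverse-Gamma(16/5, 325/32)
obs 3: x=-2 → posterior Inverse-Gamma(37/10, 341/32)
obs 4: x=1/2 → posterior Inverse-Gamma(21/5, 537/32)

alpha=21/5, beta=537/32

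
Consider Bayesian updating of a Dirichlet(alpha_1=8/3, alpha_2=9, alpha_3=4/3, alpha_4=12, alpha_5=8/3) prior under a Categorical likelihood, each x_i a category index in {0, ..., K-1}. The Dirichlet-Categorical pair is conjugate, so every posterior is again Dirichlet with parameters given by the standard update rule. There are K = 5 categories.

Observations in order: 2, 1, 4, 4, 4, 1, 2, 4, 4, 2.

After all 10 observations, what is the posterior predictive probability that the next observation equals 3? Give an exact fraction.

obs 1: x=2 → posterior Dirichlet(8/3, 9, 7/3, 12, 8/3)
obs 2: x=1 → posterior Dirichlet(8/3, 10, 7/3, 12, 8/3)
obs 3: x=4 → posterior Dirichlet(8/3, 10, 7/3, 12, 11/3)
obs 4: x=4 → posterior Dirichlet(8/3, 10, 7/3, 12, 14/3)
obs 5: x=4 → posterior Dirichlet(8/3, 10, 7/3, 12, 17/3)
obs 6: x=1 → posterior Dirichlet(8/3, 11, 7/3, 12, 17/3)
obs 7: x=2 → posterior Dirichlet(8/3, 11, 10/3, 12, 17/3)
obs 8: x=4 → posterior Dirichlet(8/3, 11, 10/3, 12, 20/3)
obs 9: x=4 → posterior Dirichlet(8/3, 11, 10/3, 12, 23/3)
obs 10: x=2 → posterior Dirichlet(8/3, 11, 13/3, 12, 23/3)

36/113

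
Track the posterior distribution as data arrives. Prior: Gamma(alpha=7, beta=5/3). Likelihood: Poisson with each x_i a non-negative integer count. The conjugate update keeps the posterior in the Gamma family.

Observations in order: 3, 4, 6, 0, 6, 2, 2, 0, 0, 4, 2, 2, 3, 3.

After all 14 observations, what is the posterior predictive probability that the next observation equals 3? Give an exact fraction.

765440238975727397824254946195551083672517477468834572977511525310171834941133/3552713678800500929355621337890625000000000000000000000000000000000000000000000

obs 1: x=3 → posterior Gamma(10, 8/3)
obs 2: x=4 → posterior Gamma(14, 11/3)
obs 3: x=6 → posterior Gamma(20, 14/3)
obs 4: x=0 → posterior Gamma(20, 17/3)
obs 5: x=6 → posterior Gamma(26, 20/3)
obs 6: x=2 → posterior Gamma(28, 23/3)
obs 7: x=2 → posterior Gamma(30, 26/3)
obs 8: x=0 → posterior Gamma(30, 29/3)
obs 9: x=0 → posterior Gamma(30, 32/3)
obs 10: x=4 → posterior Gamma(34, 35/3)
obs 11: x=2 → posterior Gamma(36, 38/3)
obs 12: x=2 → posterior Gamma(38, 41/3)
obs 13: x=3 → posterior Gamma(41, 44/3)
obs 14: x=3 → posterior Gamma(44, 47/3)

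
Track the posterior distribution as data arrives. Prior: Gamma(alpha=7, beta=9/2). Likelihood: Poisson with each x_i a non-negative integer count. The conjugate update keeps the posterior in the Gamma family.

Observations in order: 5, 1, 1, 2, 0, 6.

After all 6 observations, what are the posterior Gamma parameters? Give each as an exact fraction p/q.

alpha=22, beta=21/2

obs 1: x=5 → posterior Gamma(12, 11/2)
obs 2: x=1 → posterior Gamma(13, 13/2)
obs 3: x=1 → posterior Gamma(14, 15/2)
obs 4: x=2 → posterior Gamma(16, 17/2)
obs 5: x=0 → posterior Gamma(16, 19/2)
obs 6: x=6 → posterior Gamma(22, 21/2)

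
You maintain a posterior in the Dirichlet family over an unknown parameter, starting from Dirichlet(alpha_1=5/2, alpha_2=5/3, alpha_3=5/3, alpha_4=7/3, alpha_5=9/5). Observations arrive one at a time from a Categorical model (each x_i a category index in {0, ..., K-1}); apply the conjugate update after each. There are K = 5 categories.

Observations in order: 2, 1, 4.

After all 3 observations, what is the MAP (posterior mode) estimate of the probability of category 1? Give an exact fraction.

obs 1: x=2 → posterior Dirichlet(5/2, 5/3, 8/3, 7/3, 9/5)
obs 2: x=1 → posterior Dirichlet(5/2, 8/3, 8/3, 7/3, 9/5)
obs 3: x=4 → posterior Dirichlet(5/2, 8/3, 8/3, 7/3, 14/5)

50/239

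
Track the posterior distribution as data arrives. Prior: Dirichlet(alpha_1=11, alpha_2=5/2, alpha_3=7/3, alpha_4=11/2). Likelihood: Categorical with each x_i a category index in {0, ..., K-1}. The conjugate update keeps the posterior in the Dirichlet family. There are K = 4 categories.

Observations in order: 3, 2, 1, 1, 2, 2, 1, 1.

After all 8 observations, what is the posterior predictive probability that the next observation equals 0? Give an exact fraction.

3/8

obs 1: x=3 → posterior Dirichlet(11, 5/2, 7/3, 13/2)
obs 2: x=2 → posterior Dirichlet(11, 5/2, 10/3, 13/2)
obs 3: x=1 → posterior Dirichlet(11, 7/2, 10/3, 13/2)
obs 4: x=1 → posterior Dirichlet(11, 9/2, 10/3, 13/2)
obs 5: x=2 → posterior Dirichlet(11, 9/2, 13/3, 13/2)
obs 6: x=2 → posterior Dirichlet(11, 9/2, 16/3, 13/2)
obs 7: x=1 → posterior Dirichlet(11, 11/2, 16/3, 13/2)
obs 8: x=1 → posterior Dirichlet(11, 13/2, 16/3, 13/2)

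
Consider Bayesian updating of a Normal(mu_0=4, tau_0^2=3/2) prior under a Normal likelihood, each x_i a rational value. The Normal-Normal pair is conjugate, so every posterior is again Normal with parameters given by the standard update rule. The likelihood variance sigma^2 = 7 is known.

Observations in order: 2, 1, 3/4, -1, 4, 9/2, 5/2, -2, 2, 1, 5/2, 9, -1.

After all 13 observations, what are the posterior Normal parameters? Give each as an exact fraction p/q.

obs 1: x=2 → posterior Normal(62/17, 21/17)
obs 2: x=1 → posterior Normal(13/4, 21/20)
obs 3: x=3/4 → posterior Normal(269/92, 21/23)
obs 4: x=-1 → posterior Normal(257/104, 21/26)
obs 5: x=4 → posterior Normal(305/116, 21/29)
obs 6: x=9/2 → posterior Normal(359/128, 21/32)
obs 7: x=5/2 → posterior Normal(389/140, 3/5)
obs 8: x=-2 → posterior Normal(365/152, 21/38)
obs 9: x=2 → posterior Normal(389/164, 21/41)
obs 10: x=1 → posterior Normal(401/176, 21/44)
obs 11: x=5/2 → posterior Normal(431/188, 21/47)
obs 12: x=9 → posterior Normal(539/200, 21/50)
obs 13: x=-1 → posterior Normal(527/212, 21/53)

mu_0=527/212, tau_0^2=21/53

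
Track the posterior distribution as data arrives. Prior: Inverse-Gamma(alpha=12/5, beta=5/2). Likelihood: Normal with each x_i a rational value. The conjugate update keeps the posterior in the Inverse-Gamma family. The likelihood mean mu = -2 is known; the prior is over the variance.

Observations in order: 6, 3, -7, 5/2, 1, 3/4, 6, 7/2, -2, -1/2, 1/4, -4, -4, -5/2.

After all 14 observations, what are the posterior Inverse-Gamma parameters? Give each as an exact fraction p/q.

obs 1: x=6 → posterior Inverse-Gamma(29/10, 69/2)
obs 2: x=3 → posterior Inverse-Gamma(17/5, 47)
obs 3: x=-7 → posterior Inverse-Gamma(39/10, 119/2)
obs 4: x=5/2 → posterior Inverse-Gamma(22/5, 557/8)
obs 5: x=1 → posterior Inverse-Gamma(49/10, 593/8)
obs 6: x=3/4 → posterior Inverse-Gamma(27/5, 2493/32)
obs 7: x=6 → posterior Inverse-Gamma(59/10, 3517/32)
obs 8: x=7/2 → posterior Inverse-Gamma(32/5, 4001/32)
obs 9: x=-2 → posterior Inverse-Gamma(69/10, 4001/32)
obs 10: x=-1/2 → posterior Inverse-Gamma(37/5, 4037/32)
obs 11: x=1/4 → posterior Inverse-Gamma(79/10, 2059/16)
obs 12: x=-4 → posterior Inverse-Gamma(42/5, 2091/16)
obs 13: x=-4 → posterior Inverse-Gamma(89/10, 2123/16)
obs 14: x=-5/2 → posterior Inverse-Gamma(47/5, 2125/16)

alpha=47/5, beta=2125/16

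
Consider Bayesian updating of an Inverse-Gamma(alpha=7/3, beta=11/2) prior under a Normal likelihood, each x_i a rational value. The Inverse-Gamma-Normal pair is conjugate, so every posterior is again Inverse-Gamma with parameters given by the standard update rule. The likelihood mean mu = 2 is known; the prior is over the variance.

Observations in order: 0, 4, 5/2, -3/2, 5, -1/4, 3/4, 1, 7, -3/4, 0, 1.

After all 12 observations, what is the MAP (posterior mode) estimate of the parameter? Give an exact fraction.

4113/896

obs 1: x=0 → posterior Inverse-Gamma(17/6, 15/2)
obs 2: x=4 → posterior Inverse-Gamma(10/3, 19/2)
obs 3: x=5/2 → posterior Inverse-Gamma(23/6, 77/8)
obs 4: x=-3/2 → posterior Inverse-Gamma(13/3, 63/4)
obs 5: x=5 → posterior Inverse-Gamma(29/6, 81/4)
obs 6: x=-1/4 → posterior Inverse-Gamma(16/3, 729/32)
obs 7: x=3/4 → posterior Inverse-Gamma(35/6, 377/16)
obs 8: x=1 → posterior Inverse-Gamma(19/3, 385/16)
obs 9: x=7 → posterior Inverse-Gamma(41/6, 585/16)
obs 10: x=-3/4 → posterior Inverse-Gamma(22/3, 1291/32)
obs 11: x=0 → posterior Inverse-Gamma(47/6, 1355/32)
obs 12: x=1 → posterior Inverse-Gamma(25/3, 1371/32)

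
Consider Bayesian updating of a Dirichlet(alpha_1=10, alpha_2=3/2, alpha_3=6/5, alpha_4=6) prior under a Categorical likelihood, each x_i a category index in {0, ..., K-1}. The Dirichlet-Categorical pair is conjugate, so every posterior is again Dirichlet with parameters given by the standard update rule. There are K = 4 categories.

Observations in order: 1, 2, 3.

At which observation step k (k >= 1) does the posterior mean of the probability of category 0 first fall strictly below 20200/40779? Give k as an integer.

obs 1: x=1 → posterior Dirichlet(10, 5/2, 6/5, 6)
obs 2: x=2 → posterior Dirichlet(10, 5/2, 11/5, 6)
obs 3: x=3 → posterior Dirichlet(10, 5/2, 11/5, 7)

k = 2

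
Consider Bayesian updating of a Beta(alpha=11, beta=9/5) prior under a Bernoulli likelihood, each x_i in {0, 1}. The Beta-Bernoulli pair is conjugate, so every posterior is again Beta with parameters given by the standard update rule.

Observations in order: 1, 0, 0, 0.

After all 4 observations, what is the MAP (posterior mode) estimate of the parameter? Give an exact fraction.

55/74

obs 1: x=1 → posterior Beta(12, 9/5)
obs 2: x=0 → posterior Beta(12, 14/5)
obs 3: x=0 → posterior Beta(12, 19/5)
obs 4: x=0 → posterior Beta(12, 24/5)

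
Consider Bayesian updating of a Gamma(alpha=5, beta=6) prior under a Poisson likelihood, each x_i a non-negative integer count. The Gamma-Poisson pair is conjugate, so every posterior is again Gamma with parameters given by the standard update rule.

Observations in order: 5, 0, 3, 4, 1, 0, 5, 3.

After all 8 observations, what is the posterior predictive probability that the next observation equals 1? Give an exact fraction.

16379561673328807813683542491136/56815128661595284938812255859375

obs 1: x=5 → posterior Gamma(10, 7)
obs 2: x=0 → posterior Gamma(10, 8)
obs 3: x=3 → posterior Gamma(13, 9)
obs 4: x=4 → posterior Gamma(17, 10)
obs 5: x=1 → posterior Gamma(18, 11)
obs 6: x=0 → posterior Gamma(18, 12)
obs 7: x=5 → posterior Gamma(23, 13)
obs 8: x=3 → posterior Gamma(26, 14)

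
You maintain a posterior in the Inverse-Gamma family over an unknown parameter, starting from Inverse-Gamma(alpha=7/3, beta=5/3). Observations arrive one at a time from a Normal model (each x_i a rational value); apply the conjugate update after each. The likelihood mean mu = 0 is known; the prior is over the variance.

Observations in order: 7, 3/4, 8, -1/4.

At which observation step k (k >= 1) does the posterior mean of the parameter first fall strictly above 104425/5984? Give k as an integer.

k = 3

obs 1: x=7 → posterior Inverse-Gamma(17/6, 157/6)
obs 2: x=3/4 → posterior Inverse-Gamma(10/3, 2539/96)
obs 3: x=8 → posterior Inverse-Gamma(23/6, 5611/96)
obs 4: x=-1/4 → posterior Inverse-Gamma(13/3, 2807/48)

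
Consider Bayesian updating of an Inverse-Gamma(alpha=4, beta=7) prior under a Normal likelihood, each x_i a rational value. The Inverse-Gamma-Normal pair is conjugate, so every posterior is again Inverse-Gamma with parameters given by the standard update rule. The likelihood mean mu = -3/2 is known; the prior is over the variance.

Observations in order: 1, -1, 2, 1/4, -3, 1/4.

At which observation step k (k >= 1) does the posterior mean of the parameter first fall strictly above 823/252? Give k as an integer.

k = 3

obs 1: x=1 → posterior Inverse-Gamma(9/2, 81/8)
obs 2: x=-1 → posterior Inverse-Gamma(5, 41/4)
obs 3: x=2 → posterior Inverse-Gamma(11/2, 131/8)
obs 4: x=1/4 → posterior Inverse-Gamma(6, 573/32)
obs 5: x=-3 → posterior Inverse-Gamma(13/2, 609/32)
obs 6: x=1/4 → posterior Inverse-Gamma(7, 329/16)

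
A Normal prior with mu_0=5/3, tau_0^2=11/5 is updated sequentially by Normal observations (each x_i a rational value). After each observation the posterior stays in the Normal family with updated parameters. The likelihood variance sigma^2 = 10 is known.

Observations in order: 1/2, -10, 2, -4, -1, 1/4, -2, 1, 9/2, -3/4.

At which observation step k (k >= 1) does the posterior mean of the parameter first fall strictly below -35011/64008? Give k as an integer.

k = 7

obs 1: x=1/2 → posterior Normal(533/366, 110/61)
obs 2: x=-10 → posterior Normal(-127/432, 55/36)
obs 3: x=2 → posterior Normal(5/498, 110/83)
obs 4: x=-4 → posterior Normal(-259/564, 55/47)
obs 5: x=-1 → posterior Normal(-65/126, 22/21)
obs 6: x=1/4 → posterior Normal(-617/1392, 55/58)
obs 7: x=-2 → posterior Normal(-881/1524, 110/127)
obs 8: x=1 → posterior Normal(-749/1656, 55/69)
obs 9: x=9/2 → posterior Normal(-155/1788, 110/149)
obs 10: x=-3/4 → posterior Normal(-127/960, 11/16)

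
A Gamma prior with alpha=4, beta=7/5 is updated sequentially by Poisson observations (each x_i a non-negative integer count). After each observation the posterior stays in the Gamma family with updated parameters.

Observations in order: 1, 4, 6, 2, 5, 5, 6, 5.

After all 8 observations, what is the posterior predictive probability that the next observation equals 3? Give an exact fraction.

obs 1: x=1 → posterior Gamma(5, 12/5)
obs 2: x=4 → posterior Gamma(9, 17/5)
obs 3: x=6 → posterior Gamma(15, 22/5)
obs 4: x=2 → posterior Gamma(17, 27/5)
obs 5: x=5 → posterior Gamma(22, 32/5)
obs 6: x=5 → posterior Gamma(27, 37/5)
obs 7: x=6 → posterior Gamma(33, 42/5)
obs 8: x=5 → posterior Gamma(38, 47/5)

41148330543593049770518598205319169190965109787707955508820492431875/218325141210546020093759406573215473139493569972077933442065800101888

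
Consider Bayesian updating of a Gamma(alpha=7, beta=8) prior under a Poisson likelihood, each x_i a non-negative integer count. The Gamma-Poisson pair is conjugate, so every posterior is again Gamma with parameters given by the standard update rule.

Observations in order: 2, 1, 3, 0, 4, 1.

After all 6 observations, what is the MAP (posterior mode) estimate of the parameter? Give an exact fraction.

obs 1: x=2 → posterior Gamma(9, 9)
obs 2: x=1 → posterior Gamma(10, 10)
obs 3: x=3 → posterior Gamma(13, 11)
obs 4: x=0 → posterior Gamma(13, 12)
obs 5: x=4 → posterior Gamma(17, 13)
obs 6: x=1 → posterior Gamma(18, 14)

17/14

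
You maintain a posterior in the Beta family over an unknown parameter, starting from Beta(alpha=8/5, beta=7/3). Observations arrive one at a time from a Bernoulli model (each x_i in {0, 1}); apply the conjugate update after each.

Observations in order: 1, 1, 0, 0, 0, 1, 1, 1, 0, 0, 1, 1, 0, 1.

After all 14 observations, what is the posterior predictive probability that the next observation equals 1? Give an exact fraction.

obs 1: x=1 → posterior Beta(13/5, 7/3)
obs 2: x=1 → posterior Beta(18/5, 7/3)
obs 3: x=0 → posterior Beta(18/5, 10/3)
obs 4: x=0 → posterior Beta(18/5, 13/3)
obs 5: x=0 → posterior Beta(18/5, 16/3)
obs 6: x=1 → posterior Beta(23/5, 16/3)
obs 7: x=1 → posterior Beta(28/5, 16/3)
obs 8: x=1 → posterior Beta(33/5, 16/3)
obs 9: x=0 → posterior Beta(33/5, 19/3)
obs 10: x=0 → posterior Beta(33/5, 22/3)
obs 11: x=1 → posterior Beta(38/5, 22/3)
obs 12: x=1 → posterior Beta(43/5, 22/3)
obs 13: x=0 → posterior Beta(43/5, 25/3)
obs 14: x=1 → posterior Beta(48/5, 25/3)

144/269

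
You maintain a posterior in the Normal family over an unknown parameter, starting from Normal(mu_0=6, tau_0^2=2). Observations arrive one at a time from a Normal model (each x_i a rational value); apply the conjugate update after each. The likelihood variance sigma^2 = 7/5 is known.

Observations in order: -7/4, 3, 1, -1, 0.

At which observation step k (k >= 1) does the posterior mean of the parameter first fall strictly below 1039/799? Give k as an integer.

k = 4

obs 1: x=-7/4 → posterior Normal(49/34, 14/17)
obs 2: x=3 → posterior Normal(109/54, 14/27)
obs 3: x=1 → posterior Normal(129/74, 14/37)
obs 4: x=-1 → posterior Normal(109/94, 14/47)
obs 5: x=0 → posterior Normal(109/114, 14/57)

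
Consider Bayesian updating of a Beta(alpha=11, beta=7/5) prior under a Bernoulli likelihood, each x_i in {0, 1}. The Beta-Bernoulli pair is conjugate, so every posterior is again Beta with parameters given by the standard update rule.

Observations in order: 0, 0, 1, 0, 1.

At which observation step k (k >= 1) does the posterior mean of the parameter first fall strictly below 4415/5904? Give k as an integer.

k = 4

obs 1: x=0 → posterior Beta(11, 12/5)
obs 2: x=0 → posterior Beta(11, 17/5)
obs 3: x=1 → posterior Beta(12, 17/5)
obs 4: x=0 → posterior Beta(12, 22/5)
obs 5: x=1 → posterior Beta(13, 22/5)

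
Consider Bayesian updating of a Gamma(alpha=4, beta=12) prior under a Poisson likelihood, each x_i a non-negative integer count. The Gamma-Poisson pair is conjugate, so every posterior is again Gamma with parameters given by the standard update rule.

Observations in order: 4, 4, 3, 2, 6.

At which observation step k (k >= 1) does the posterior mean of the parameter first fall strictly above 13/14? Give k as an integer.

k = 3

obs 1: x=4 → posterior Gamma(8, 13)
obs 2: x=4 → posterior Gamma(12, 14)
obs 3: x=3 → posterior Gamma(15, 15)
obs 4: x=2 → posterior Gamma(17, 16)
obs 5: x=6 → posterior Gamma(23, 17)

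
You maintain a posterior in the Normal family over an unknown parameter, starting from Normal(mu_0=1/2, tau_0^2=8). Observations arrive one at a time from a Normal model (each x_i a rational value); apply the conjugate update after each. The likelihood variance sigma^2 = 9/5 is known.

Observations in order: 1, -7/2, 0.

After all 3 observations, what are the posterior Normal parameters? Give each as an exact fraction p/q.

obs 1: x=1 → posterior Normal(89/98, 72/49)
obs 2: x=-7/2 → posterior Normal(-191/178, 72/89)
obs 3: x=0 → posterior Normal(-191/258, 24/43)

mu_0=-191/258, tau_0^2=24/43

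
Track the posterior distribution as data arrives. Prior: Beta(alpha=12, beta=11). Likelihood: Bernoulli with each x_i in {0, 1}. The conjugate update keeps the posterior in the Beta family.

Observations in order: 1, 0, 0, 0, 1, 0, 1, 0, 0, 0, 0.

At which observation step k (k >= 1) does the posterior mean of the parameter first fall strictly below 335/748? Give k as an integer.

obs 1: x=1 → posterior Beta(13, 11)
obs 2: x=0 → posterior Beta(13, 12)
obs 3: x=0 → posterior Beta(13, 13)
obs 4: x=0 → posterior Beta(13, 14)
obs 5: x=1 → posterior Beta(14, 14)
obs 6: x=0 → posterior Beta(14, 15)
obs 7: x=1 → posterior Beta(15, 15)
obs 8: x=0 → posterior Beta(15, 16)
obs 9: x=0 → posterior Beta(15, 17)
obs 10: x=0 → posterior Beta(15, 18)
obs 11: x=0 → posterior Beta(15, 19)

k = 11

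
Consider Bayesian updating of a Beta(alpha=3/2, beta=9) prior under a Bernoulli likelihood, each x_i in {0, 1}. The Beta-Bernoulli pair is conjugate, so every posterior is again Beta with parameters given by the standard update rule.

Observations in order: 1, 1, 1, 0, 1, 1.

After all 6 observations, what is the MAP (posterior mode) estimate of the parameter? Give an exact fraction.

11/29

obs 1: x=1 → posterior Beta(5/2, 9)
obs 2: x=1 → posterior Beta(7/2, 9)
obs 3: x=1 → posterior Beta(9/2, 9)
obs 4: x=0 → posterior Beta(9/2, 10)
obs 5: x=1 → posterior Beta(11/2, 10)
obs 6: x=1 → posterior Beta(13/2, 10)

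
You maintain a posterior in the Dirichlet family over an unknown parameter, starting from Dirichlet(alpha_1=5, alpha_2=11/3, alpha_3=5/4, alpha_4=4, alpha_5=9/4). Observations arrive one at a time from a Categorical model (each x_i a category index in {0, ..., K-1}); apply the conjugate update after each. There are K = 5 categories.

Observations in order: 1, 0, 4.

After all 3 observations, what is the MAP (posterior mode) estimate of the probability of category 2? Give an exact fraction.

3/170

obs 1: x=1 → posterior Dirichlet(5, 14/3, 5/4, 4, 9/4)
obs 2: x=0 → posterior Dirichlet(6, 14/3, 5/4, 4, 9/4)
obs 3: x=4 → posterior Dirichlet(6, 14/3, 5/4, 4, 13/4)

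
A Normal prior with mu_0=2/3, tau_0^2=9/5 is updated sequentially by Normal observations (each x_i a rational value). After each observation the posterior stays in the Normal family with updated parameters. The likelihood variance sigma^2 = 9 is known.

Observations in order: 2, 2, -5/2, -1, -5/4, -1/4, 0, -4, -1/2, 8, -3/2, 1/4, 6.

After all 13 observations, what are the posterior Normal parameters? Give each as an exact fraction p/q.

mu_0=127/216, tau_0^2=1/2

obs 1: x=2 → posterior Normal(8/9, 3/2)
obs 2: x=2 → posterior Normal(22/21, 9/7)
obs 3: x=-5/2 → posterior Normal(29/48, 9/8)
obs 4: x=-1 → posterior Normal(23/54, 1)
obs 5: x=-5/4 → posterior Normal(31/120, 9/10)
obs 6: x=-1/4 → posterior Normal(7/33, 9/11)
obs 7: x=0 → posterior Normal(7/36, 3/4)
obs 8: x=-4 → posterior Normal(-5/39, 9/13)
obs 9: x=-1/2 → posterior Normal(-13/84, 9/14)
obs 10: x=8 → posterior Normal(7/18, 3/5)
obs 11: x=-3/2 → posterior Normal(13/48, 9/16)
obs 12: x=1/4 → posterior Normal(55/204, 9/17)
obs 13: x=6 → posterior Normal(127/216, 1/2)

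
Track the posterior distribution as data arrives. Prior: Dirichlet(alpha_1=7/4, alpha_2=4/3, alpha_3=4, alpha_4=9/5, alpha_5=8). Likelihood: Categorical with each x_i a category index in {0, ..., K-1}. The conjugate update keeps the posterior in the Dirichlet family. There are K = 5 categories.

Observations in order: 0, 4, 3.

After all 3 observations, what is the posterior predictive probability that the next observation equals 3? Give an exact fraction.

obs 1: x=0 → posterior Dirichlet(11/4, 4/3, 4, 9/5, 8)
obs 2: x=4 → posterior Dirichlet(11/4, 4/3, 4, 9/5, 9)
obs 3: x=3 → posterior Dirichlet(11/4, 4/3, 4, 14/5, 9)

168/1193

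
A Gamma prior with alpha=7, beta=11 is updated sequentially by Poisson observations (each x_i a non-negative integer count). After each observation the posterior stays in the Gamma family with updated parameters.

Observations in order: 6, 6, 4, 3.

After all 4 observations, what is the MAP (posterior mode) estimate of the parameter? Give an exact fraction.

obs 1: x=6 → posterior Gamma(13, 12)
obs 2: x=6 → posterior Gamma(19, 13)
obs 3: x=4 → posterior Gamma(23, 14)
obs 4: x=3 → posterior Gamma(26, 15)

5/3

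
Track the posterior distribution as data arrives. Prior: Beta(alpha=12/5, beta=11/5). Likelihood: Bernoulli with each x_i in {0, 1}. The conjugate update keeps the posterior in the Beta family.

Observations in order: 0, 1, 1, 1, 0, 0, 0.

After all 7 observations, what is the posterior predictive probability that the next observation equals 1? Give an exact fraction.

obs 1: x=0 → posterior Beta(12/5, 16/5)
obs 2: x=1 → posterior Beta(17/5, 16/5)
obs 3: x=1 → posterior Beta(22/5, 16/5)
obs 4: x=1 → posterior Beta(27/5, 16/5)
obs 5: x=0 → posterior Beta(27/5, 21/5)
obs 6: x=0 → posterior Beta(27/5, 26/5)
obs 7: x=0 → posterior Beta(27/5, 31/5)

27/58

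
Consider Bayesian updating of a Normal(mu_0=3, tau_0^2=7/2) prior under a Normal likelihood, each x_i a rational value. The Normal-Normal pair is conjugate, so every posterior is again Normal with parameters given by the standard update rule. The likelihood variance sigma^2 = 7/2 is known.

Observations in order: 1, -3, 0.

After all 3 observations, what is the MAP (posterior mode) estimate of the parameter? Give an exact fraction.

1/4

obs 1: x=1 → posterior Normal(2, 7/4)
obs 2: x=-3 → posterior Normal(1/3, 7/6)
obs 3: x=0 → posterior Normal(1/4, 7/8)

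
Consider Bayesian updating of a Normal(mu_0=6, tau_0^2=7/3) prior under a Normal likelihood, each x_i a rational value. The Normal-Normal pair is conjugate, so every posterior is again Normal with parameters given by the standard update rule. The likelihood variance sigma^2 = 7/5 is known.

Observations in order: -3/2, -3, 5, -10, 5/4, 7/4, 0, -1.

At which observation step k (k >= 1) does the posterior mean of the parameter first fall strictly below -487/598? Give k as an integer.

k = 4

obs 1: x=-3/2 → posterior Normal(21/16, 7/8)
obs 2: x=-3 → posterior Normal(-9/26, 7/13)
obs 3: x=5 → posterior Normal(41/36, 7/18)
obs 4: x=-10 → posterior Normal(-59/46, 7/23)
obs 5: x=5/4 → posterior Normal(-93/112, 1/4)
obs 6: x=7/4 → posterior Normal(-29/66, 7/33)
obs 7: x=0 → posterior Normal(-29/76, 7/38)
obs 8: x=-1 → posterior Normal(-39/86, 7/43)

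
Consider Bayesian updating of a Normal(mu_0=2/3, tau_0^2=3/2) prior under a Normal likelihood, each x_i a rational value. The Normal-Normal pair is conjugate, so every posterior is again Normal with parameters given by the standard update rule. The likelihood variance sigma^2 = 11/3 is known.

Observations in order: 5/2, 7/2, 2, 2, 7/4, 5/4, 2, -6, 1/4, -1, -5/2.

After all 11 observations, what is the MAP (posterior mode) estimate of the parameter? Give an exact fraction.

obs 1: x=5/2 → posterior Normal(223/186, 33/31)
obs 2: x=7/2 → posterior Normal(103/60, 33/40)
obs 3: x=2 → posterior Normal(260/147, 33/49)
obs 4: x=2 → posterior Normal(157/87, 33/58)
obs 5: x=7/4 → posterior Normal(1445/804, 33/67)
obs 6: x=5/4 → posterior Normal(395/228, 33/76)
obs 7: x=2 → posterior Normal(449/255, 33/85)
obs 8: x=-6 → posterior Normal(287/282, 33/94)
obs 9: x=1/4 → posterior Normal(1175/1236, 33/103)
obs 10: x=-1 → posterior Normal(1067/1344, 33/112)
obs 11: x=-5/2 → posterior Normal(797/1452, 3/11)

797/1452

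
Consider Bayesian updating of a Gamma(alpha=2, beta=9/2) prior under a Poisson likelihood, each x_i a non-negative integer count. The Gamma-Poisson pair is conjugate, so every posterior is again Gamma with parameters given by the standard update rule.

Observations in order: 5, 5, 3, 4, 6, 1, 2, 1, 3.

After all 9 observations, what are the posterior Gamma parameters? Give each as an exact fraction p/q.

obs 1: x=5 → posterior Gamma(7, 11/2)
obs 2: x=5 → posterior Gamma(12, 13/2)
obs 3: x=3 → posterior Gamma(15, 15/2)
obs 4: x=4 → posterior Gamma(19, 17/2)
obs 5: x=6 → posterior Gamma(25, 19/2)
obs 6: x=1 → posterior Gamma(26, 21/2)
obs 7: x=2 → posterior Gamma(28, 23/2)
obs 8: x=1 → posterior Gamma(29, 25/2)
obs 9: x=3 → posterior Gamma(32, 27/2)

alpha=32, beta=27/2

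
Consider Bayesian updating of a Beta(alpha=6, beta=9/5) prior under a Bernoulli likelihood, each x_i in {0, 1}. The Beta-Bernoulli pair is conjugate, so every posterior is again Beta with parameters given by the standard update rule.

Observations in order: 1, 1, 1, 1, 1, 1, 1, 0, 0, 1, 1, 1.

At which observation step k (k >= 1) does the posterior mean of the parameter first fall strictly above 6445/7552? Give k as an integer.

k = 5

obs 1: x=1 → posterior Beta(7, 9/5)
obs 2: x=1 → posterior Beta(8, 9/5)
obs 3: x=1 → posterior Beta(9, 9/5)
obs 4: x=1 → posterior Beta(10, 9/5)
obs 5: x=1 → posterior Beta(11, 9/5)
obs 6: x=1 → posterior Beta(12, 9/5)
obs 7: x=1 → posterior Beta(13, 9/5)
obs 8: x=0 → posterior Beta(13, 14/5)
obs 9: x=0 → posterior Beta(13, 19/5)
obs 10: x=1 → posterior Beta(14, 19/5)
obs 11: x=1 → posterior Beta(15, 19/5)
obs 12: x=1 → posterior Beta(16, 19/5)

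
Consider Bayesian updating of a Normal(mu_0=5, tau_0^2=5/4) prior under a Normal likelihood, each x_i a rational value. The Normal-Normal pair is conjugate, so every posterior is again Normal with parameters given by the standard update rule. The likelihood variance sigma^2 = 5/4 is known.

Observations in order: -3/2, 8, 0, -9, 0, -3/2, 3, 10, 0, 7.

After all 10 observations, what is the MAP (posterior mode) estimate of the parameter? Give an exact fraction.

21/11

obs 1: x=-3/2 → posterior Normal(7/4, 5/8)
obs 2: x=8 → posterior Normal(23/6, 5/12)
obs 3: x=0 → posterior Normal(23/8, 5/16)
obs 4: x=-9 → posterior Normal(1/2, 1/4)
obs 5: x=0 → posterior Normal(5/12, 5/24)
obs 6: x=-3/2 → posterior Normal(1/7, 5/28)
obs 7: x=3 → posterior Normal(1/2, 5/32)
obs 8: x=10 → posterior Normal(14/9, 5/36)
obs 9: x=0 → posterior Normal(7/5, 1/8)
obs 10: x=7 → posterior Normal(21/11, 5/44)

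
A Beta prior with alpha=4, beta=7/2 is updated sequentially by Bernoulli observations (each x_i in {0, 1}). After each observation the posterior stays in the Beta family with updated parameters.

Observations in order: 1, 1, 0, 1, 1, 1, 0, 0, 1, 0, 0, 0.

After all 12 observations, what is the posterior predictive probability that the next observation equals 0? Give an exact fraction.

19/39

obs 1: x=1 → posterior Beta(5, 7/2)
obs 2: x=1 → posterior Beta(6, 7/2)
obs 3: x=0 → posterior Beta(6, 9/2)
obs 4: x=1 → posterior Beta(7, 9/2)
obs 5: x=1 → posterior Beta(8, 9/2)
obs 6: x=1 → posterior Beta(9, 9/2)
obs 7: x=0 → posterior Beta(9, 11/2)
obs 8: x=0 → posterior Beta(9, 13/2)
obs 9: x=1 → posterior Beta(10, 13/2)
obs 10: x=0 → posterior Beta(10, 15/2)
obs 11: x=0 → posterior Beta(10, 17/2)
obs 12: x=0 → posterior Beta(10, 19/2)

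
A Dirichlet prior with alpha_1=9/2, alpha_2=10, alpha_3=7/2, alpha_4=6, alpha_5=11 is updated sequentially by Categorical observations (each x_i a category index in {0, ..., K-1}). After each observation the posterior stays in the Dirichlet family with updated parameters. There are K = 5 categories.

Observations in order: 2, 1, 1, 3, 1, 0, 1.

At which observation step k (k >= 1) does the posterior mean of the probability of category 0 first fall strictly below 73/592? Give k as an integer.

obs 1: x=2 → posterior Dirichlet(9/2, 10, 9/2, 6, 11)
obs 2: x=1 → posterior Dirichlet(9/2, 11, 9/2, 6, 11)
obs 3: x=1 → posterior Dirichlet(9/2, 12, 9/2, 6, 11)
obs 4: x=3 → posterior Dirichlet(9/2, 12, 9/2, 7, 11)
obs 5: x=1 → posterior Dirichlet(9/2, 13, 9/2, 7, 11)
obs 6: x=0 → posterior Dirichlet(11/2, 13, 9/2, 7, 11)
obs 7: x=1 → posterior Dirichlet(11/2, 14, 9/2, 7, 11)

k = 2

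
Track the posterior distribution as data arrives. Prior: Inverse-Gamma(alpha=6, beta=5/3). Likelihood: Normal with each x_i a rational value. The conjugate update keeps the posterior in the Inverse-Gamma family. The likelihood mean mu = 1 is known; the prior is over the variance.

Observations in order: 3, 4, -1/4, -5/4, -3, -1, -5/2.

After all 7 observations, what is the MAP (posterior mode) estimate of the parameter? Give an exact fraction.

1325/504

obs 1: x=3 → posterior Inverse-Gamma(13/2, 11/3)
obs 2: x=4 → posterior Inverse-Gamma(7, 49/6)
obs 3: x=-1/4 → posterior Inverse-Gamma(15/2, 859/96)
obs 4: x=-5/4 → posterior Inverse-Gamma(8, 551/48)
obs 5: x=-3 → posterior Inverse-Gamma(17/2, 935/48)
obs 6: x=-1 → posterior Inverse-Gamma(9, 1031/48)
obs 7: x=-5/2 → posterior Inverse-Gamma(19/2, 1325/48)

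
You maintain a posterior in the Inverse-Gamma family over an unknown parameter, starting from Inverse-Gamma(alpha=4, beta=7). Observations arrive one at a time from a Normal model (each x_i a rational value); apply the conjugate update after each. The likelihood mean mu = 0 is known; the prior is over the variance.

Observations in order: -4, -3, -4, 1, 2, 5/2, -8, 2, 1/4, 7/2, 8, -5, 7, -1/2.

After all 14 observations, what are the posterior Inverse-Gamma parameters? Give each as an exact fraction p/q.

obs 1: x=-4 → posterior Inverse-Gamma(9/2, 15)
obs 2: x=-3 → posterior Inverse-Gamma(5, 39/2)
obs 3: x=-4 → posterior Inverse-Gamma(11/2, 55/2)
obs 4: x=1 → posterior Inverse-Gamma(6, 28)
obs 5: x=2 → posterior Inverse-Gamma(13/2, 30)
obs 6: x=5/2 → posterior Inverse-Gamma(7, 265/8)
obs 7: x=-8 → posterior Inverse-Gamma(15/2, 521/8)
obs 8: x=2 → posterior Inverse-Gamma(8, 537/8)
obs 9: x=1/4 → posterior Inverse-Gamma(17/2, 2149/32)
obs 10: x=7/2 → posterior Inverse-Gamma(9, 2345/32)
obs 11: x=8 → posterior Inverse-Gamma(19/2, 3369/32)
obs 12: x=-5 → posterior Inverse-Gamma(10, 3769/32)
obs 13: x=7 → posterior Inverse-Gamma(21/2, 4553/32)
obs 14: x=-1/2 → posterior Inverse-Gamma(11, 4557/32)

alpha=11, beta=4557/32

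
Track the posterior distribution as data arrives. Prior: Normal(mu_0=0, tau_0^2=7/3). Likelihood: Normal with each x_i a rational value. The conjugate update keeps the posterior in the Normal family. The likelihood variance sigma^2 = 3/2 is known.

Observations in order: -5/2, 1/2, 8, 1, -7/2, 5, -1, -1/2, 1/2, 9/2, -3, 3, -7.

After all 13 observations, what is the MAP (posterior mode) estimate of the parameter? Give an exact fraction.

70/191

obs 1: x=-5/2 → posterior Normal(-35/23, 21/23)
obs 2: x=1/2 → posterior Normal(-28/37, 21/37)
obs 3: x=8 → posterior Normal(28/17, 7/17)
obs 4: x=1 → posterior Normal(98/65, 21/65)
obs 5: x=-7/2 → posterior Normal(49/79, 21/79)
obs 6: x=5 → posterior Normal(119/93, 7/31)
obs 7: x=-1 → posterior Normal(105/107, 21/107)
obs 8: x=-1/2 → posterior Normal(98/121, 21/121)
obs 9: x=1/2 → posterior Normal(7/9, 7/45)
obs 10: x=9/2 → posterior Normal(168/149, 21/149)
obs 11: x=-3 → posterior Normal(126/163, 21/163)
obs 12: x=3 → posterior Normal(56/59, 7/59)
obs 13: x=-7 → posterior Normal(70/191, 21/191)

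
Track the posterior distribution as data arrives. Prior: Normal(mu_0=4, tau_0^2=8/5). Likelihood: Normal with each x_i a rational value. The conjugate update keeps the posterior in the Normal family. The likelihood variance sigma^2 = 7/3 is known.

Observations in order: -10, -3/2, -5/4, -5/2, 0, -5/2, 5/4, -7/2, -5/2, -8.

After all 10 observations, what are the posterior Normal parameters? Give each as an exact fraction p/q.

mu_0=-592/275, tau_0^2=56/275

obs 1: x=-10 → posterior Normal(-100/59, 56/59)
obs 2: x=-3/2 → posterior Normal(-136/83, 56/83)
obs 3: x=-5/4 → posterior Normal(-166/107, 56/107)
obs 4: x=-5/2 → posterior Normal(-226/131, 56/131)
obs 5: x=0 → posterior Normal(-226/155, 56/155)
obs 6: x=-5/2 → posterior Normal(-286/179, 56/179)
obs 7: x=5/4 → posterior Normal(-256/203, 8/29)
obs 8: x=-7/2 → posterior Normal(-340/227, 56/227)
obs 9: x=-5/2 → posterior Normal(-400/251, 56/251)
obs 10: x=-8 → posterior Normal(-592/275, 56/275)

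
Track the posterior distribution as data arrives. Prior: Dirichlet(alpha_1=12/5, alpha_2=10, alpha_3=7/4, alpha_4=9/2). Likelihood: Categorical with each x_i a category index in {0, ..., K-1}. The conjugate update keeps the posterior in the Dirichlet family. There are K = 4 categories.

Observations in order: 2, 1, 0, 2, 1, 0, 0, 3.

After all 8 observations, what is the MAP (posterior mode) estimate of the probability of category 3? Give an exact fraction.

obs 1: x=2 → posterior Dirichlet(12/5, 10, 11/4, 9/2)
obs 2: x=1 → posterior Dirichlet(12/5, 11, 11/4, 9/2)
obs 3: x=0 → posterior Dirichlet(17/5, 11, 11/4, 9/2)
obs 4: x=2 → posterior Dirichlet(17/5, 11, 15/4, 9/2)
obs 5: x=1 → posterior Dirichlet(17/5, 12, 15/4, 9/2)
obs 6: x=0 → posterior Dirichlet(22/5, 12, 15/4, 9/2)
obs 7: x=0 → posterior Dirichlet(27/5, 12, 15/4, 9/2)
obs 8: x=3 → posterior Dirichlet(27/5, 12, 15/4, 11/2)

30/151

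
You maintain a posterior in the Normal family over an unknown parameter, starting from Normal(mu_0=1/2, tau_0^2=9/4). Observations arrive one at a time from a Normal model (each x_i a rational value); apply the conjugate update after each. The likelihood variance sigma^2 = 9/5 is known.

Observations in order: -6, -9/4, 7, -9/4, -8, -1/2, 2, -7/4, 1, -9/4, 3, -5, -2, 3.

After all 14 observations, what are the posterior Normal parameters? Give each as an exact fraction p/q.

mu_0=-34/37, tau_0^2=9/74

obs 1: x=-6 → posterior Normal(-28/9, 1)
obs 2: x=-9/4 → posterior Normal(-157/56, 9/14)
obs 3: x=7 → posterior Normal(-17/76, 9/19)
obs 4: x=-9/4 → posterior Normal(-31/48, 3/8)
obs 5: x=-8 → posterior Normal(-111/58, 9/29)
obs 6: x=-1/2 → posterior Normal(-29/17, 9/34)
obs 7: x=2 → posterior Normal(-16/13, 3/13)
obs 8: x=-7/4 → posterior Normal(-227/176, 9/44)
obs 9: x=1 → posterior Normal(-207/196, 9/49)
obs 10: x=-9/4 → posterior Normal(-7/6, 1/6)
obs 11: x=3 → posterior Normal(-48/59, 9/59)
obs 12: x=-5 → posterior Normal(-73/64, 9/64)
obs 13: x=-2 → posterior Normal(-83/69, 3/23)
obs 14: x=3 → posterior Normal(-34/37, 9/74)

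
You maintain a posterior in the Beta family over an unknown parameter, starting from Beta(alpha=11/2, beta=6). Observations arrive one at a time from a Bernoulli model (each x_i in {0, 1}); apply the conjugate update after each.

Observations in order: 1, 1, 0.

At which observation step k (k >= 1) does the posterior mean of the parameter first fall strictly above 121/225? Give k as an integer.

k = 2

obs 1: x=1 → posterior Beta(13/2, 6)
obs 2: x=1 → posterior Beta(15/2, 6)
obs 3: x=0 → posterior Beta(15/2, 7)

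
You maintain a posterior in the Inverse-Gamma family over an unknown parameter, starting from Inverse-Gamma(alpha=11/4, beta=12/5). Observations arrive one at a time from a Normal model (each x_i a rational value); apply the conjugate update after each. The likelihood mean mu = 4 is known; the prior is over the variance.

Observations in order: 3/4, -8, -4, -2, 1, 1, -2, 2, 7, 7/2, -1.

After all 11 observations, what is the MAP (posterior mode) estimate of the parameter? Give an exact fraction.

28129/1480

obs 1: x=3/4 → posterior Inverse-Gamma(13/4, 1229/160)
obs 2: x=-8 → posterior Inverse-Gamma(15/4, 12749/160)
obs 3: x=-4 → posterior Inverse-Gamma(17/4, 17869/160)
obs 4: x=-2 → posterior Inverse-Gamma(19/4, 20749/160)
obs 5: x=1 → posterior Inverse-Gamma(21/4, 21469/160)
obs 6: x=1 → posterior Inverse-Gamma(23/4, 22189/160)
obs 7: x=-2 → posterior Inverse-Gamma(25/4, 25069/160)
obs 8: x=2 → posterior Inverse-Gamma(27/4, 25389/160)
obs 9: x=7 → posterior Inverse-Gamma(29/4, 26109/160)
obs 10: x=7/2 → posterior Inverse-Gamma(31/4, 26129/160)
obs 11: x=-1 → posterior Inverse-Gamma(33/4, 28129/160)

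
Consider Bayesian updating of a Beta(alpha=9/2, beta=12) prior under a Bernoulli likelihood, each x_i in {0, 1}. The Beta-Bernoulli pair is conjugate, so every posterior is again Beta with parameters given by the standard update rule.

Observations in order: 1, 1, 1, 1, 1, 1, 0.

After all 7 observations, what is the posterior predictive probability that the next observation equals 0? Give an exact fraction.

obs 1: x=1 → posterior Beta(11/2, 12)
obs 2: x=1 → posterior Beta(13/2, 12)
obs 3: x=1 → posterior Beta(15/2, 12)
obs 4: x=1 → posterior Beta(17/2, 12)
obs 5: x=1 → posterior Beta(19/2, 12)
obs 6: x=1 → posterior Beta(21/2, 12)
obs 7: x=0 → posterior Beta(21/2, 13)

26/47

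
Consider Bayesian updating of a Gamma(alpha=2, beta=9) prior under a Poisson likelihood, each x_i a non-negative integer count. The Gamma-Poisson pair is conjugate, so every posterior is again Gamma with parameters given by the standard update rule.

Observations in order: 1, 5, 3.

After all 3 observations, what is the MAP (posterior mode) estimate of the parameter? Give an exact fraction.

obs 1: x=1 → posterior Gamma(3, 10)
obs 2: x=5 → posterior Gamma(8, 11)
obs 3: x=3 → posterior Gamma(11, 12)

5/6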